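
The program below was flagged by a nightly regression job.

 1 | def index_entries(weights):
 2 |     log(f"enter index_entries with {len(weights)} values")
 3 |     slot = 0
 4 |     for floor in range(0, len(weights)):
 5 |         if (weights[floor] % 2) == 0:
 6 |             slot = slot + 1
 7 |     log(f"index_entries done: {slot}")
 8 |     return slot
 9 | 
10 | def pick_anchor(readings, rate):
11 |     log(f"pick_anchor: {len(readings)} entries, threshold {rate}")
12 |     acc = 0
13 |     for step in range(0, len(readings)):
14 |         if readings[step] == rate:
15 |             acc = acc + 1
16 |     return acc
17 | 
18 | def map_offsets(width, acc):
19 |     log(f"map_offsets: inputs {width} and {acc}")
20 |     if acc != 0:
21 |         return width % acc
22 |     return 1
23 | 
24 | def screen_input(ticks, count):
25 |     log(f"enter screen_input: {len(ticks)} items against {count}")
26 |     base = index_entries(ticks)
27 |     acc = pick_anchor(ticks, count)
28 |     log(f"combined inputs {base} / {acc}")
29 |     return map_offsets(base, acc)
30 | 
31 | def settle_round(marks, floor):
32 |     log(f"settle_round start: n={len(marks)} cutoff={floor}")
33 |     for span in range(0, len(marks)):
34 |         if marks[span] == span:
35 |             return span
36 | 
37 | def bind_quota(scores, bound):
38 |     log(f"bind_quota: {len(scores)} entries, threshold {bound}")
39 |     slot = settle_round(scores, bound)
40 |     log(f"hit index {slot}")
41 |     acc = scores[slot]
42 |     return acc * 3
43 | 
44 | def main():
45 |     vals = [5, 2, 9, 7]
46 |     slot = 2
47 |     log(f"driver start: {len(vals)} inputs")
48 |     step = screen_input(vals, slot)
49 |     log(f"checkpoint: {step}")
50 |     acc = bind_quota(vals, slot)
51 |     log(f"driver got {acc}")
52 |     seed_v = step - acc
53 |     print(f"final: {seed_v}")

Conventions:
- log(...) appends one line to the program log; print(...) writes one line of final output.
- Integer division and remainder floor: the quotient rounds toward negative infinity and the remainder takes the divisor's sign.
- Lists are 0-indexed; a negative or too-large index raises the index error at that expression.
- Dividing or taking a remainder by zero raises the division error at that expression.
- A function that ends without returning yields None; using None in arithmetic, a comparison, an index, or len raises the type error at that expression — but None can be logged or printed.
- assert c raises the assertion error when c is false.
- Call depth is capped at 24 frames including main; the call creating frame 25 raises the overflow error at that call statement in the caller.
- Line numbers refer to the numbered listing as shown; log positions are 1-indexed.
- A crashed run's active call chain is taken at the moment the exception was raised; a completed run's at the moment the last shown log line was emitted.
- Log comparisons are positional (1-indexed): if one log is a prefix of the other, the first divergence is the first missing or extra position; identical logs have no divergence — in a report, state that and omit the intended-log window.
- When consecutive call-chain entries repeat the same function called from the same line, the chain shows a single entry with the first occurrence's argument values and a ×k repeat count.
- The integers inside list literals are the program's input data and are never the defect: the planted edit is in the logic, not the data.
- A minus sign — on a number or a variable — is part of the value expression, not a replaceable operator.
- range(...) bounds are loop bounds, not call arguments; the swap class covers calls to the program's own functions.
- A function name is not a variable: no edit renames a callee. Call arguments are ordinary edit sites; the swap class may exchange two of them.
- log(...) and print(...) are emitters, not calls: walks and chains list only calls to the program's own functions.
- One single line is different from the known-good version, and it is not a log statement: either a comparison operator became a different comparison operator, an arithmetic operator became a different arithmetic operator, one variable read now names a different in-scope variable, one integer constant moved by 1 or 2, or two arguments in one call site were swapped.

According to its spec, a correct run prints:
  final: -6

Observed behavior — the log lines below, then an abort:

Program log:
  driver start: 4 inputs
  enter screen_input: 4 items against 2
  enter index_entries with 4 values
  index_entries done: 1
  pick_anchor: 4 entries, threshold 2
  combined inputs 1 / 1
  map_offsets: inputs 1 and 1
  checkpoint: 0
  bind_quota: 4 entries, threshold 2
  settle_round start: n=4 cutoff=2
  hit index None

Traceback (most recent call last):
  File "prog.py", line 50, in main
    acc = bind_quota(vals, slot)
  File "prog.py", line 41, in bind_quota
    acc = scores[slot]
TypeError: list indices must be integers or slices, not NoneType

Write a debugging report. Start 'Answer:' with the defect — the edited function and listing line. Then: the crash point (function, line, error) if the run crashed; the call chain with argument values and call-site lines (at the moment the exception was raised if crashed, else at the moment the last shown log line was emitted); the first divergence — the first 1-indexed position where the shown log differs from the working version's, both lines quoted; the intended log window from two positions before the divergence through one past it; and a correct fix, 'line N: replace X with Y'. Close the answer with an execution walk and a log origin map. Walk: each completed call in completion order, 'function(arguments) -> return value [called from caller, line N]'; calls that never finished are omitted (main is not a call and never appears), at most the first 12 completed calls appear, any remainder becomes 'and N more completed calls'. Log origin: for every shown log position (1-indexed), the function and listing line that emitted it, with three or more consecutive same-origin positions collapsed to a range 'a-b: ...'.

Answer: the defect is in settle_round at line 34.
Key observation: Log line 11 is where behavior first shows: 'hit index None' appears instead of 'hit index 1'.
Crash: bind_quota, line 41, TypeError.
Call chain: main -> bind_quota([5, 2, 9, 7], 2) (called at line 50).
First divergence: position 11; shown 'hit index None' vs intended 'hit index 1'.
Intended log window:
  9: bind_quota: 4 entries, threshold 2
  10: settle_round start: n=4 cutoff=2
  11: hit index 1
  12: driver got 6
Execution walk:
  index_entries([5, 2, 9, 7]) -> 1  [called from screen_input, line 26]
  pick_anchor([5, 2, 9, 7], 2) -> 1  [called from screen_input, line 27]
  map_offsets(1, 1) -> 0  [called from screen_input, line 29]
  screen_input([5, 2, 9, 7], 2) -> 0  [called from main, line 48]
  settle_round([5, 2, 9, 7], 2) -> None  [called from bind_quota, line 39]
Log origin:
  1 — main, line 47
  2 — screen_input, line 25
  3 — index_entries, line 2
  4 — index_entries, line 7
  5 — pick_anchor, line 11
  6 — screen_input, line 28
  7 — map_offsets, line 19
  8 — main, line 49
  9 — bind_quota, line 38
  10 — settle_round, line 32
  11 — bind_quota, line 40
A correct fix: line 34: replace `marks[span] == span` with `marks[span] == floor`.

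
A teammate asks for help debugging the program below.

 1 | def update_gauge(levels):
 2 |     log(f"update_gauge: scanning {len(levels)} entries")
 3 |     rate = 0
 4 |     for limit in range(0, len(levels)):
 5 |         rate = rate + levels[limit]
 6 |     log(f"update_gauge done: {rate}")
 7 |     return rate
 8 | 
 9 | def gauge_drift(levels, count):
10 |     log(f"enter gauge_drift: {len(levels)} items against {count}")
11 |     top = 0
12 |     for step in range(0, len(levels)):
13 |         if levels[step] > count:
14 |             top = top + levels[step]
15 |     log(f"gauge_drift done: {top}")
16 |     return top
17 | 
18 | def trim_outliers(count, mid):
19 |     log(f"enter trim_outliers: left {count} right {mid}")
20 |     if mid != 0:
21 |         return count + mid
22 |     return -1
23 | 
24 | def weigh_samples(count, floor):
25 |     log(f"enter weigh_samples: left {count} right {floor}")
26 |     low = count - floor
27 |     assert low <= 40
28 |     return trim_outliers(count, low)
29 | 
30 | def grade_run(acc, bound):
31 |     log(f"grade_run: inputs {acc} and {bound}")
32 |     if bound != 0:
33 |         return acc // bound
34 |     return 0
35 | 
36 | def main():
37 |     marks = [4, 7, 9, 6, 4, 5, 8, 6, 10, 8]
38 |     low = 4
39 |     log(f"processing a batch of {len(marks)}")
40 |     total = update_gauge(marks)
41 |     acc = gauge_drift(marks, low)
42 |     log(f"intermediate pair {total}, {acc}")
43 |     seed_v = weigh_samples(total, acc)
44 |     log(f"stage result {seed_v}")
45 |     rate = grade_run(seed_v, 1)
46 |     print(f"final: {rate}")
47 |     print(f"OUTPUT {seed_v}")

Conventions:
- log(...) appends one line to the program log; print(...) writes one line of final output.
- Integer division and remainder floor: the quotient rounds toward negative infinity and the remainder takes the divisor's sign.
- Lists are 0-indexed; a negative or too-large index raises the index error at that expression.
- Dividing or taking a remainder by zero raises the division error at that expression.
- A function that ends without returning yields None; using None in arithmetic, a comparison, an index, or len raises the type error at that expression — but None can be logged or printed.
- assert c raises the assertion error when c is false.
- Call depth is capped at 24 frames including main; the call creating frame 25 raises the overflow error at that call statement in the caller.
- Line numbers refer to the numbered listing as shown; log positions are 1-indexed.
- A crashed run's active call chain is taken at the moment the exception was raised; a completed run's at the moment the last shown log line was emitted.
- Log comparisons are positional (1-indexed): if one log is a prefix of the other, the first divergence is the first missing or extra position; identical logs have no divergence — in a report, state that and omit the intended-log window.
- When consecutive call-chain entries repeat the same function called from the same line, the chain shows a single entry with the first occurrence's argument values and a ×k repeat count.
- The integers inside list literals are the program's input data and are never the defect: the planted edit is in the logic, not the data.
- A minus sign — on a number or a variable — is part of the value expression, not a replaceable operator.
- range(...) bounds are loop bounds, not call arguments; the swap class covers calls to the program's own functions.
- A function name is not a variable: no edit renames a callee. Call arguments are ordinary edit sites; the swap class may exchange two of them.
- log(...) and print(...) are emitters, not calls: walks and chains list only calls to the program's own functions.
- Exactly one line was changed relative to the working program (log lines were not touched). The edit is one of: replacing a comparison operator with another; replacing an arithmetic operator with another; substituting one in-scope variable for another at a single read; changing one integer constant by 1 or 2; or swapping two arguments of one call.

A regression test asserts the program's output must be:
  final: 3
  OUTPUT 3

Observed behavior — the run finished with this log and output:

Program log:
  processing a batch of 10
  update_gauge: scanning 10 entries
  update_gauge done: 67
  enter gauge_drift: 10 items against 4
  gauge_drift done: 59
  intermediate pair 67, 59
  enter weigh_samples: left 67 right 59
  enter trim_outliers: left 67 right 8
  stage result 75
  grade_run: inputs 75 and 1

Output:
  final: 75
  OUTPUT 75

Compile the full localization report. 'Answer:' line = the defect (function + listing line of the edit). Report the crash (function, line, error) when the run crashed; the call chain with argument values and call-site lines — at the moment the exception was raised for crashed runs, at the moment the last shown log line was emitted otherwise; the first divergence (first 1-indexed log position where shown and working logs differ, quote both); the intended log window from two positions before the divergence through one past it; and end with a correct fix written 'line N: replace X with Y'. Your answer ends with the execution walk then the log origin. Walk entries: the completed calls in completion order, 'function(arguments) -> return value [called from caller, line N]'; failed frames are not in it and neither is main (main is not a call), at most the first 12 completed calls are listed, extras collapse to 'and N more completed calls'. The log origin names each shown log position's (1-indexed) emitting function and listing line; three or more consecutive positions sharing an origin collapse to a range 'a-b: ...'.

Answer: the defect is in trim_outliers at line 21.
Key fact: At log position 9 the runs split — shown 'stage result 75', but the working version logs 'stage result 3'.
Call chain: main -> grade_run(75, 1) (called at line 45).
First divergence: position 9 — the shown line 'stage result 75' should read 'stage result 3'.
Intended log window:
  7: enter weigh_samples: left 67 right 59
  8: enter trim_outliers: left 67 right 8
  9: stage result 3
  10: grade_run: inputs 3 and 1
Execution walk:
  update_gauge([4, 7, 9, 6, 4, 5, 8, 6, 10, 8]) -> 67  [called from main, line 40]
  gauge_drift([4, 7, 9, 6, 4, 5, 8, 6, 10, 8], 4) -> 59  [called from main, line 41]
  trim_outliers(67, 8) -> 75  [called from weigh_samples, line 28]
  weigh_samples(67, 59) -> 75  [called from main, line 43]
  grade_run(75, 1) -> 75  [called from main, line 45]
Log line origins:
  1: from main, line 39
  2: from update_gauge, line 2
  3: from update_gauge, line 6
  4: from gauge_drift, line 10
  5: from gauge_drift, line 15
  6: from main, line 42
  7: from weigh_samples, line 25
  8: from trim_outliers, line 19
  9: from main, line 44
  10: from grade_run, line 31
A correct fix: line 21: replace `+` with `%`.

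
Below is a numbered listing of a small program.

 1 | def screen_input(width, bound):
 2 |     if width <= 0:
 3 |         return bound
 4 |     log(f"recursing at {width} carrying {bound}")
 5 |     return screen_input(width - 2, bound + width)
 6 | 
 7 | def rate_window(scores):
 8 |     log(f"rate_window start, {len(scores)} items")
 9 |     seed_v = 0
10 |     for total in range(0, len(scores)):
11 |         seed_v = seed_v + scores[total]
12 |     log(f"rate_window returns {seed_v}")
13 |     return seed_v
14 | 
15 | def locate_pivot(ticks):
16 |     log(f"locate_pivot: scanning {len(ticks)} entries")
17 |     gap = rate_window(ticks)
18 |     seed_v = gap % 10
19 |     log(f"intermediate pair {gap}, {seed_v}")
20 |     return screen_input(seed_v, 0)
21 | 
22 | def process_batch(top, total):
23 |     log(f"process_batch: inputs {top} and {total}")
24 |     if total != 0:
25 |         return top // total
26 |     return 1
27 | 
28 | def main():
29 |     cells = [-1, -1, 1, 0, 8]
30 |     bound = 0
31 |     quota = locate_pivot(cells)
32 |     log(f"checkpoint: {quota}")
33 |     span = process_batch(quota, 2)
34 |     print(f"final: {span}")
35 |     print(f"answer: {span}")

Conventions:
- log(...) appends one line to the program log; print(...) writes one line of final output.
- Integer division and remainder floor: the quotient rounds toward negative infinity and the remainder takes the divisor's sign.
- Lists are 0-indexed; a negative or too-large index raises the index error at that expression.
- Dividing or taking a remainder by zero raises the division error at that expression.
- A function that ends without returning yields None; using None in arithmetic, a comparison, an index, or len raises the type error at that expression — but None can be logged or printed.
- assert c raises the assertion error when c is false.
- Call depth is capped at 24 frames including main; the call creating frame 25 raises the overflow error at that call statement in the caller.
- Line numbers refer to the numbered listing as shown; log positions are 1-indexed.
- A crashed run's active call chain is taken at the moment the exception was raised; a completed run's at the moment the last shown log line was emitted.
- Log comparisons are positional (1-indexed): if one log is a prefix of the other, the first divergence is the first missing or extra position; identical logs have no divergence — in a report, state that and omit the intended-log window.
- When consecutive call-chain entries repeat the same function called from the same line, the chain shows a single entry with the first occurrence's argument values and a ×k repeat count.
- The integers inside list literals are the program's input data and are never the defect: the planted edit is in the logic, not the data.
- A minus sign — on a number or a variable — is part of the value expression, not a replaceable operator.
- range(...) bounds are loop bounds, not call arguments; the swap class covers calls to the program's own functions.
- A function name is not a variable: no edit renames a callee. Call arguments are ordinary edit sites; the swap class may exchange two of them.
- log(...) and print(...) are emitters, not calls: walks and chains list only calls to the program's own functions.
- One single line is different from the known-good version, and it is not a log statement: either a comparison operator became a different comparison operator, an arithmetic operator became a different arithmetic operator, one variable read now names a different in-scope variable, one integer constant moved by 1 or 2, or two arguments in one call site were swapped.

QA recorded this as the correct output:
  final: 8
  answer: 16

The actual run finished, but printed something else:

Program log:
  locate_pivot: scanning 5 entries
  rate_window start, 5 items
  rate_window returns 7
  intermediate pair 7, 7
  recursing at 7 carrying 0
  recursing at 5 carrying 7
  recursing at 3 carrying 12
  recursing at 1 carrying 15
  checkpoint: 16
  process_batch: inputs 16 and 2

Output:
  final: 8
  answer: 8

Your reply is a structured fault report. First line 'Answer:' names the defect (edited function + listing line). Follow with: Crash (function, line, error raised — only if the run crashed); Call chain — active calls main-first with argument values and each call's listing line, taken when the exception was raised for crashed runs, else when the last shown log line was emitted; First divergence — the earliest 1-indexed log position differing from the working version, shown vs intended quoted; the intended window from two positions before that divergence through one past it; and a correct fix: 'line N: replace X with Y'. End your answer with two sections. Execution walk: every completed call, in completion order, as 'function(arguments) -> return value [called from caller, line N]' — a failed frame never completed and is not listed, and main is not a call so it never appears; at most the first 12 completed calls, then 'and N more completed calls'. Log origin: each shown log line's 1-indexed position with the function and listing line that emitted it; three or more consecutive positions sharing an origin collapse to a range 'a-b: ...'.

Answer: the defect is in main at line 35.
Core observation: No log line changed; the fault shows up purely in the output.
Call chain: main -> process_batch(16, 2) (called at line 33).
First divergence: none (the log streams are identical).
Execution walk:
  rate_window([-1, -1, 1, 0, 8]) -> 7  [called from locate_pivot, line 17]
  screen_input(-1, 16) -> 16  [called from screen_input, line 5]
  screen_input(1, 15) -> 16  [called from screen_input, line 5]
  screen_input(3, 12) -> 16  [called from screen_input, line 5]
  screen_input(5, 7) -> 16  [called from screen_input, line 5]
  screen_input(7, 0) -> 16  [called from locate_pivot, line 20]
  locate_pivot([-1, -1, 1, 0, 8]) -> 16  [called from main, line 31]
  process_batch(16, 2) -> 8  [called from main, line 33]
Log line origins:
  1: emitted by locate_pivot (line 16)
  2: emitted by rate_window (line 8)
  3: emitted by rate_window (line 12)
  4: emitted by locate_pivot (line 19)
  5-8: emitted by screen_input (line 4)
  9: emitted by main (line 32)
  10: emitted by process_batch (line 23)
A correct fix: line 35: replace `span` with `quota`.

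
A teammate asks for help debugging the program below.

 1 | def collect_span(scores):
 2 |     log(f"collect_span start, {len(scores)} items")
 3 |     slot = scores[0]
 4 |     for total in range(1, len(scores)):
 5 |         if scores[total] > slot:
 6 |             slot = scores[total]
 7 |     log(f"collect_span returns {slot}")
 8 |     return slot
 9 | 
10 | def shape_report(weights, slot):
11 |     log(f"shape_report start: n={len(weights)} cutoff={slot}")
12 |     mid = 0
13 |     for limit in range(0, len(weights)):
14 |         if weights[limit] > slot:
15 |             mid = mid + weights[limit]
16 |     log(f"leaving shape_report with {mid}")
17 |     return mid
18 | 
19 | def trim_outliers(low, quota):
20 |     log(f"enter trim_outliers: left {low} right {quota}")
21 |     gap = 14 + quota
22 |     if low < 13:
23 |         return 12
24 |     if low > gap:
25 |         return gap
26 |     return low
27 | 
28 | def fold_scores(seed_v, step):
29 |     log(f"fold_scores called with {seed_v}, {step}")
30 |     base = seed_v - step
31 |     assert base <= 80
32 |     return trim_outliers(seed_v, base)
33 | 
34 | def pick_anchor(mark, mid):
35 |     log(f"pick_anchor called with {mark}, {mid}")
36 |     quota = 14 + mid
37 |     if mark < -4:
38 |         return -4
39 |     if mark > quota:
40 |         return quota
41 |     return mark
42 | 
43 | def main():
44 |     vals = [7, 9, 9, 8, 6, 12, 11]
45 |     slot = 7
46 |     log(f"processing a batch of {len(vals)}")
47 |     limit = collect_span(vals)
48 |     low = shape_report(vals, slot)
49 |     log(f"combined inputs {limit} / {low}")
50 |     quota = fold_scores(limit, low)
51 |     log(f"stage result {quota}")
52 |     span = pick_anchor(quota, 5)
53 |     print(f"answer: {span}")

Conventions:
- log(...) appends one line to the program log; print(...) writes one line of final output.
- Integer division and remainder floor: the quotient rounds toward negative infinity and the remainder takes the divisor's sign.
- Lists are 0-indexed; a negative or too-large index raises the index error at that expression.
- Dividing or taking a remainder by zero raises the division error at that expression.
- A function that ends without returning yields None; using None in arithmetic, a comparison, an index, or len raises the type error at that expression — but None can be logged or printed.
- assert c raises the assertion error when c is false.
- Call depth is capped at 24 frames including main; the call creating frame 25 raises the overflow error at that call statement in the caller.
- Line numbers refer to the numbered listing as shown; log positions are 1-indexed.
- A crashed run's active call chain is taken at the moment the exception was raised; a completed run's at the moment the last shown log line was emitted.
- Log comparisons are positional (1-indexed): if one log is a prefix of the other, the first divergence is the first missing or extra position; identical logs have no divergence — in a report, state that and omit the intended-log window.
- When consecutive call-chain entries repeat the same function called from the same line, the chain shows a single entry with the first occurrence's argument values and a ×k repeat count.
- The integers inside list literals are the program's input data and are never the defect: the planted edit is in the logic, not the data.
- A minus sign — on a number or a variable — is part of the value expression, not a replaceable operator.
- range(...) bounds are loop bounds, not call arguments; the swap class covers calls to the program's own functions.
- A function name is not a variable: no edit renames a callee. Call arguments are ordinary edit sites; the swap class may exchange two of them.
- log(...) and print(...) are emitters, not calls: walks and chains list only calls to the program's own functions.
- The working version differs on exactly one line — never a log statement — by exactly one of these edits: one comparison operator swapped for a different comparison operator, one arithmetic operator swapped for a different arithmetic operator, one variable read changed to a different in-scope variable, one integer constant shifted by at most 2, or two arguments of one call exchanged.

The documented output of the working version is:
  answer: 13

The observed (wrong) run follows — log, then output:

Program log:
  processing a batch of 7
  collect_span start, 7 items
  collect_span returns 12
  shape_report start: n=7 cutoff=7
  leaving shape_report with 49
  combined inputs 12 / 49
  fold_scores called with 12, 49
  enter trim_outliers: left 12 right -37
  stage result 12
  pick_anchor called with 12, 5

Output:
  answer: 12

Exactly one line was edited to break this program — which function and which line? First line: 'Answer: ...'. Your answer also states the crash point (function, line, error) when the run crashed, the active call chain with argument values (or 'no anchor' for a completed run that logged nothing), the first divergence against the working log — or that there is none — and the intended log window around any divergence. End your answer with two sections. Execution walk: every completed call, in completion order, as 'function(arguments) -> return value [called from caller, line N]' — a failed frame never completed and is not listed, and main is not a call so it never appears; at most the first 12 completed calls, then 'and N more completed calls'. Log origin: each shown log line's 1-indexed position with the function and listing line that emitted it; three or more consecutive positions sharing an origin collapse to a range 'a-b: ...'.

Answer: the defect is in trim_outliers at line 23.
Core observation: Everything matches until log position 9, which reads 'stage result 12' in place of 'stage result 13'.
Call chain: main -> pick_anchor(12, 5) (called at line 52).
First divergence: at position 9 the run shows 'stage result 12' where the working version logs 'stage result 13'.
Intended log window:
  7: fold_scores called with 12, 49
  8: enter trim_outliers: left 12 right -37
  9: stage result 13
  10: pick_anchor called with 13, 5
Execution walk:
  collect_span([7, 9, 9, 8, 6, 12, 11]) -> 12  [called from main, line 47]
  shape_report([7, 9, 9, 8, 6, 12, 11], 7) -> 49  [called from main, line 48]
  trim_outliers(12, -37) -> 12  [called from fold_scores, line 32]
  fold_scores(12, 49) -> 12  [called from main, line 50]
  pick_anchor(12, 5) -> 12  [called from main, line 52]
Log line origins:
  1 — main, line 46
  2 — collect_span, line 2
  3 — collect_span, line 7
  4 — shape_report, line 11
  5 — shape_report, line 16
  6 — main, line 49
  7 — fold_scores, line 29
  8 — trim_outliers, line 20
  9 — main, line 51
  10 — pick_anchor, line 35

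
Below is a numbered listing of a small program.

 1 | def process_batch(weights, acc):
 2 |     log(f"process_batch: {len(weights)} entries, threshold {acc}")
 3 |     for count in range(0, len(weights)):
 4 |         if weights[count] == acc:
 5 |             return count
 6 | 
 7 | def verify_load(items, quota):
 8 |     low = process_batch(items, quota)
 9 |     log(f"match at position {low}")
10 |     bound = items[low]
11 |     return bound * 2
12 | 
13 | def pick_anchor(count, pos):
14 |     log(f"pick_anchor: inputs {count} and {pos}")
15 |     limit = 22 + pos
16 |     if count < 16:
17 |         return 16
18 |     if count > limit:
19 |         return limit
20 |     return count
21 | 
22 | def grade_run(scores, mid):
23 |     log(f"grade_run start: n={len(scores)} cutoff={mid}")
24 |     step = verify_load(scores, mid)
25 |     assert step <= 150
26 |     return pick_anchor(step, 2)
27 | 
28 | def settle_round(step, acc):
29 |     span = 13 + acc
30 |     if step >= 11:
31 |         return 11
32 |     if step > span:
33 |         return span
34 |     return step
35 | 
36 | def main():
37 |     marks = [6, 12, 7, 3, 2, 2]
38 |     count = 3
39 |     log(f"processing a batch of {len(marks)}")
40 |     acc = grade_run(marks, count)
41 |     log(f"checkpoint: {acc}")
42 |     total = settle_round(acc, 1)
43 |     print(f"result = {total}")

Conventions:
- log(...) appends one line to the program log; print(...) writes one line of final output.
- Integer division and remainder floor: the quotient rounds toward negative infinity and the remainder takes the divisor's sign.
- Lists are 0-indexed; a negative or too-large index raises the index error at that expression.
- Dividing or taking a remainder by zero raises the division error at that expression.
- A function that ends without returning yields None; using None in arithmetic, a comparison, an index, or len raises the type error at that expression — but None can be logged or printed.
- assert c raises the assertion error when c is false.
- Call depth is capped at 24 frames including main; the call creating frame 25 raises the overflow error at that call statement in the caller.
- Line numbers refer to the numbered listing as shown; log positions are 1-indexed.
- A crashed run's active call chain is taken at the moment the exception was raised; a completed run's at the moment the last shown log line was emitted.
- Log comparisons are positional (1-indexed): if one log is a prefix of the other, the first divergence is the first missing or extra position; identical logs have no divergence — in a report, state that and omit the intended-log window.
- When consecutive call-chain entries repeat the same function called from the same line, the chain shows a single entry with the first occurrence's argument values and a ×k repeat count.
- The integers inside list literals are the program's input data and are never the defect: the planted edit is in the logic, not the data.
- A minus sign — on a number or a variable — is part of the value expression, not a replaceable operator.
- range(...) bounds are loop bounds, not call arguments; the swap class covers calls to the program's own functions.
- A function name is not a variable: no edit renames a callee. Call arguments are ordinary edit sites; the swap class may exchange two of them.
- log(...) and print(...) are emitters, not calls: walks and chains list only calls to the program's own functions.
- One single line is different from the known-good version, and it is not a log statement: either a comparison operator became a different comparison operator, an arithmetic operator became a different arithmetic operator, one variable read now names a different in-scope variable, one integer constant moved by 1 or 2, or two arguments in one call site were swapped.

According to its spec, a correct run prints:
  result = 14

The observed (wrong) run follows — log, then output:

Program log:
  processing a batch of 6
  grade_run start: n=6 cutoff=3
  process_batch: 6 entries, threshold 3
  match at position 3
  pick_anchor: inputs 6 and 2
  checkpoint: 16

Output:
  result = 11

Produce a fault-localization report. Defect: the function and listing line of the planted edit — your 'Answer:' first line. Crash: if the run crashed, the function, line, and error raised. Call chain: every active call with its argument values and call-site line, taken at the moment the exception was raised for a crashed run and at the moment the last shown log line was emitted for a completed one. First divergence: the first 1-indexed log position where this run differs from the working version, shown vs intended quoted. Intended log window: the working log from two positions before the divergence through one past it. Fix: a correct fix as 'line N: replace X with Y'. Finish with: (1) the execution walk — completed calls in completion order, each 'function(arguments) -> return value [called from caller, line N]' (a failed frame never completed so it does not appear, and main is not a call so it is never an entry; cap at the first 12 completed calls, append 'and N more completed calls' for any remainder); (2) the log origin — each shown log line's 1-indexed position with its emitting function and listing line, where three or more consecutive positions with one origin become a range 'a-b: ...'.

Answer: the defect is in settle_round at line 30.
Key observation: Log streams are identical — the defect surfaces only in the printed output.
Call chain: main.
First divergence: none (the log streams are identical).
Execution walk:
  process_batch([6, 12, 7, 3, 2, 2], 3) -> 3  [called from verify_load, line 8]
  verify_load([6, 12, 7, 3, 2, 2], 3) -> 6  [called from grade_run, line 24]
  pick_anchor(6, 2) -> 16  [called from grade_run, line 26]
  grade_run([6, 12, 7, 3, 2, 2], 3) -> 16  [called from main, line 40]
  settle_round(16, 1) -> 11  [called from main, line 42]
Log origin:
  1: logged in main at line 39
  2: logged in grade_run at line 23
  3: logged in process_batch at line 2
  4: logged in verify_load at line 9
  5: logged in pick_anchor at line 14
  6: logged in main at line 41
A correct fix: line 30: replace `>=` with `<`.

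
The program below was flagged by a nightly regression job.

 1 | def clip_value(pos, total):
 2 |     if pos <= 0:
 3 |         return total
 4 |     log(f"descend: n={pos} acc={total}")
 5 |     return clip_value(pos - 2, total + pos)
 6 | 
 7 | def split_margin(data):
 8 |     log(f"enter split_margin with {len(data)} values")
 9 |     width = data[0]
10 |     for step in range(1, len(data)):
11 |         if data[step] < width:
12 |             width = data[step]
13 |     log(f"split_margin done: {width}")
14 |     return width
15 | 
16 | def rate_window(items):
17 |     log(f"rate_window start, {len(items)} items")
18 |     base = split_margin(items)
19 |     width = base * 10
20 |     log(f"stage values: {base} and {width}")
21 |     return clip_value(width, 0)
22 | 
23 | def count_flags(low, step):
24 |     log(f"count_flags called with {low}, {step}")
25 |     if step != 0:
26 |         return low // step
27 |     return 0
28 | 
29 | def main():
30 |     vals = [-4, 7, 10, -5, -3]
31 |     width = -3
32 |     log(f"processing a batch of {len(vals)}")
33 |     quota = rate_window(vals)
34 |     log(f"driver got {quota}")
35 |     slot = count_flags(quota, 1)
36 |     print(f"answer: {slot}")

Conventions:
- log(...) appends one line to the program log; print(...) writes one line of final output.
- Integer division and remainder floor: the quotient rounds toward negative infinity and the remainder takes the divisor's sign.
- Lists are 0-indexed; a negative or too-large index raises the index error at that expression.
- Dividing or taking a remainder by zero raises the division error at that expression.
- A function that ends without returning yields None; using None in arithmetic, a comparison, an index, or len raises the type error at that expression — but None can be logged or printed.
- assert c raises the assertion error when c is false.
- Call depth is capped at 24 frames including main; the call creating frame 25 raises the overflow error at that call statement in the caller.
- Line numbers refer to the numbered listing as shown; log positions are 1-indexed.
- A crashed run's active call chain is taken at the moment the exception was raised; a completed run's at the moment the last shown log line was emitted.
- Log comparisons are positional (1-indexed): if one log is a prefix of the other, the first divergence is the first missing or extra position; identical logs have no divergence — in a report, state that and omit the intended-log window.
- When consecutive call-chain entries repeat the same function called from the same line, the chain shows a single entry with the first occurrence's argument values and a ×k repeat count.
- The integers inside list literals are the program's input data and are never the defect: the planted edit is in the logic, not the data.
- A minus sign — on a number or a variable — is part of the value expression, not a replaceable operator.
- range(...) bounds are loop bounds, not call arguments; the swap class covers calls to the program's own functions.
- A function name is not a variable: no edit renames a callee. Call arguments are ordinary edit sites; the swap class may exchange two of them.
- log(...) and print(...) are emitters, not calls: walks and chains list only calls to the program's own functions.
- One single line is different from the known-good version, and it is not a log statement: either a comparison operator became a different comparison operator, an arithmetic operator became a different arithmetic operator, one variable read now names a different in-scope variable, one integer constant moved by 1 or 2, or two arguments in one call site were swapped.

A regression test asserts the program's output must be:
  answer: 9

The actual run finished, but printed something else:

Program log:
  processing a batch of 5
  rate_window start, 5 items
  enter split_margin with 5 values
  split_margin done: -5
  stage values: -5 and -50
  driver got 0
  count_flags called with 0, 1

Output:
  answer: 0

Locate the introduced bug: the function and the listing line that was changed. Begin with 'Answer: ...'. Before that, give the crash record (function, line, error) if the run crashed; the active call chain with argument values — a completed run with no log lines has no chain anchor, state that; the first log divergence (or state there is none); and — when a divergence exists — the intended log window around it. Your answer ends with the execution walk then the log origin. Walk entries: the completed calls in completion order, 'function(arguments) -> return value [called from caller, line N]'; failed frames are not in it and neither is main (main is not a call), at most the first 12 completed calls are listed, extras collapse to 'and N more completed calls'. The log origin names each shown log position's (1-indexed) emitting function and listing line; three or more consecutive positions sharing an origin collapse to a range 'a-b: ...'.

Answer: the defect is in rate_window at line 19.
Key fact: At log position 5 the runs split — shown 'stage values: -5 and -50', but the working version logs 'stage values: -5 and 5'.
Call chain: main -> count_flags(0, 1) (called at line 35).
First divergence: at position 5 the run shows 'stage values: -5 and -50' where the working version logs 'stage values: -5 and 5'.
Intended log window:
  3: enter split_margin with 5 values
  4: split_margin done: -5
  5: stage values: -5 and 5
  6: descend: n=5 acc=0
Execution walk:
  split_margin([-4, 7, 10, -5, -3]) -> -5  [called from rate_window, line 18]
  clip_value(-50, 0) -> 0  [called from rate_window, line 21]
  rate_window([-4, 7, 10, -5, -3]) -> 0  [called from main, line 33]
  count_flags(0, 1) -> 0  [called from main, line 35]
Log line origins:
  1: logged in main at line 32
  2: logged in rate_window at line 17
  3: logged in split_margin at line 8
  4: logged in split_margin at line 13
  5: logged in rate_window at line 20
  6: logged in main at line 34
  7: logged in count_flags at line 24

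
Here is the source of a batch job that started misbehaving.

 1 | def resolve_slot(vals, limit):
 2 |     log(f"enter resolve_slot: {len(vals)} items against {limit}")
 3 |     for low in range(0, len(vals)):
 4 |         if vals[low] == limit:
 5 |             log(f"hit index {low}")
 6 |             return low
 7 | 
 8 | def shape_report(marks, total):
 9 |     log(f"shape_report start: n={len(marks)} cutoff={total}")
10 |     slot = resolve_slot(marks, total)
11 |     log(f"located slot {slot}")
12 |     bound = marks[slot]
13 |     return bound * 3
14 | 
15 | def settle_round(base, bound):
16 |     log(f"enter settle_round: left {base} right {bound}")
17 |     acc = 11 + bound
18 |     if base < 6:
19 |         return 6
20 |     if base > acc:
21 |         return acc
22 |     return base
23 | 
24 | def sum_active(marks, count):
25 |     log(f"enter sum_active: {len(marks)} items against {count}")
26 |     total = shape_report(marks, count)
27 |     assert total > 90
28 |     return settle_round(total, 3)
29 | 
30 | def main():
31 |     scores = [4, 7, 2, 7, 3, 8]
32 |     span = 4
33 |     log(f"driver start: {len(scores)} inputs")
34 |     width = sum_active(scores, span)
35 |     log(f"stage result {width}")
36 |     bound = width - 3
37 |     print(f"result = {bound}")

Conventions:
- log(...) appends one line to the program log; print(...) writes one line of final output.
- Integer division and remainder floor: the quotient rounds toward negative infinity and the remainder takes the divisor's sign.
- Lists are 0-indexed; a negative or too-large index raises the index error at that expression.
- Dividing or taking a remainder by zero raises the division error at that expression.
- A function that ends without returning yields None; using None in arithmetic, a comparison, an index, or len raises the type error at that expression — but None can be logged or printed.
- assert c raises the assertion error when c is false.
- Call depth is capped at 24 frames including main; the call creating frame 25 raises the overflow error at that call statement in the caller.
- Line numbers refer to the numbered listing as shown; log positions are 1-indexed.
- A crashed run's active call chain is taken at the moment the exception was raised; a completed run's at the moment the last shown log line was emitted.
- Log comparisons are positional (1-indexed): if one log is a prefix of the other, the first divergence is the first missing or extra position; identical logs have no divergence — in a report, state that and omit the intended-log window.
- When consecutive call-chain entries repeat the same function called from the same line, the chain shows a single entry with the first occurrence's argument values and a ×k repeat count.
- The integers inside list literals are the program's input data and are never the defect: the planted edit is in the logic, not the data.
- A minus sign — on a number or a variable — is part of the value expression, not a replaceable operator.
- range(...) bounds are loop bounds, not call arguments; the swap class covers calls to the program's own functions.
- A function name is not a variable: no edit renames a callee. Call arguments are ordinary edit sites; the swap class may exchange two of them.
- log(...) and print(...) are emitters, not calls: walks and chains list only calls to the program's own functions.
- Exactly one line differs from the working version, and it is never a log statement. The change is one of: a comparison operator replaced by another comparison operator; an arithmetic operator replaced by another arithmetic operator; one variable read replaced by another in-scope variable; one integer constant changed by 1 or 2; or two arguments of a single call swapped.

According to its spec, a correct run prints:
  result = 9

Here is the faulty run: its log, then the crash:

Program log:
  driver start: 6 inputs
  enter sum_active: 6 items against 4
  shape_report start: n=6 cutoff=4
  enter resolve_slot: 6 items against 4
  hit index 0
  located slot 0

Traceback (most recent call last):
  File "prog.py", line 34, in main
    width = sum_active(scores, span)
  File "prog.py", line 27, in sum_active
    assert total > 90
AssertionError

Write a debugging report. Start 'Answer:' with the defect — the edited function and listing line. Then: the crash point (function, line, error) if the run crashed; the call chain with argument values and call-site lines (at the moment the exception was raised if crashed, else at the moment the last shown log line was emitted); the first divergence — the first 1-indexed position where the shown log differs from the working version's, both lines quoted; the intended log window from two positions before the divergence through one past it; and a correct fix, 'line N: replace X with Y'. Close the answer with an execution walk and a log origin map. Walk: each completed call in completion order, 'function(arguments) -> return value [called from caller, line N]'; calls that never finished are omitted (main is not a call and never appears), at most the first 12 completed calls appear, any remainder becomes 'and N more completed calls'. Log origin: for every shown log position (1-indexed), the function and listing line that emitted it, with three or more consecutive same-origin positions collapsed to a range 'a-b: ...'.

Answer: the defect is in sum_active at line 27.
Key observation: The faulty run's log stops after 6 lines; the working version's next line would be 'enter settle_round: left 12 right 3'.
Crash: sum_active, line 27, AssertionError.
Call chain: main -> sum_active([4, 7, 2, 7, 3, 8], 4) (called at line 34).
First divergence: position 7 (shown log ended at 6 lines; the working version continues: 'enter settle_round: left 12 right 3').
Intended log window:
  5: hit index 0
  6: located slot 0
  7: enter settle_round: left 12 right 3
  8: stage result 12
Execution walk:
  resolve_slot([4, 7, 2, 7, 3, 8], 4) -> 0  [called from shape_report, line 10]
  shape_report([4, 7, 2, 7, 3, 8], 4) -> 12  [called from sum_active, line 26]
Log origin:
  1: from main, line 33
  2: from sum_active, line 25
  3: from shape_report, line 9
  4: from resolve_slot, line 2
  5: from resolve_slot, line 5
  6: from shape_report, line 11
A correct fix: line 27: replace `>` with `<=`.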